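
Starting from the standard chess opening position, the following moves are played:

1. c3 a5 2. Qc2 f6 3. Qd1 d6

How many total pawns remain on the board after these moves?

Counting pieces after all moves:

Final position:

  a b c d e f g h
  ─────────────────
8│♜ ♞ ♝ ♛ ♚ ♝ ♞ ♜│8
7│· ♟ ♟ · ♟ · ♟ ♟│7
6│· · · ♟ · ♟ · ·│6
5│♟ · · · · · · ·│5
4│· · · · · · · ·│4
3│· · ♙ · · · · ·│3
2│♙ ♙ · ♙ ♙ ♙ ♙ ♙│2
1│♖ ♘ ♗ ♕ ♔ ♗ ♘ ♖│1
  ─────────────────
  a b c d e f g h


16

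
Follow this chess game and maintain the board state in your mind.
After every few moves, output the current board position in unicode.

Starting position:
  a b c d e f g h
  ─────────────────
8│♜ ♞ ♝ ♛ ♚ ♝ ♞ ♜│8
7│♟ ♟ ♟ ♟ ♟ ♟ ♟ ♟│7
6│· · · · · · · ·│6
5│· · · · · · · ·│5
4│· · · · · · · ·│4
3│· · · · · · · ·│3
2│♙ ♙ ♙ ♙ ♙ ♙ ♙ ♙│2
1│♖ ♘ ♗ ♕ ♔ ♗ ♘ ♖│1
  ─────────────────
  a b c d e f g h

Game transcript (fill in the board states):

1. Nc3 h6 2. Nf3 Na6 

  a b c d e f g h
  ─────────────────
8│♜ · ♝ ♛ ♚ ♝ ♞ ♜│8
7│♟ ♟ ♟ ♟ ♟ ♟ ♟ ·│7
6│♞ · · · · · · ♟│6
5│· · · · · · · ·│5
4│· · · · · · · ·│4
3│· · ♘ · · ♘ · ·│3
2│♙ ♙ ♙ ♙ ♙ ♙ ♙ ♙│2
1│♖ · ♗ ♕ ♔ ♗ · ♖│1
  ─────────────────
  a b c d e f g h

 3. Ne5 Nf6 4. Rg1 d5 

  a b c d e f g h
  ─────────────────
8│♜ · ♝ ♛ ♚ ♝ · ♜│8
7│♟ ♟ ♟ · ♟ ♟ ♟ ·│7
6│♞ · · · · ♞ · ♟│6
5│· · · ♟ ♘ · · ·│5
4│· · · · · · · ·│4
3│· · ♘ · · · · ·│3
2│♙ ♙ ♙ ♙ ♙ ♙ ♙ ♙│2
1│♖ · ♗ ♕ ♔ ♗ ♖ ·│1
  ─────────────────
  a b c d e f g h

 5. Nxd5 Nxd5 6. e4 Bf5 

  a b c d e f g h
  ─────────────────
8│♜ · · ♛ ♚ ♝ · ♜│8
7│♟ ♟ ♟ · ♟ ♟ ♟ ·│7
6│♞ · · · · · · ♟│6
5│· · · ♞ ♘ ♝ · ·│5
4│· · · · ♙ · · ·│4
3│· · · · · · · ·│3
2│♙ ♙ ♙ ♙ · ♙ ♙ ♙│2
1│♖ · ♗ ♕ ♔ ♗ ♖ ·│1
  ─────────────────
  a b c d e f g h

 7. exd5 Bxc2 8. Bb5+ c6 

  a b c d e f g h
  ─────────────────
8│♜ · · ♛ ♚ ♝ · ♜│8
7│♟ ♟ · · ♟ ♟ ♟ ·│7
6│♞ · ♟ · · · · ♟│6
5│· ♗ · ♙ ♘ · · ·│5
4│· · · · · · · ·│4
3│· · · · · · · ·│3
2│♙ ♙ ♝ ♙ · ♙ ♙ ♙│2
1│♖ · ♗ ♕ ♔ · ♖ ·│1
  ─────────────────
  a b c d e f g h

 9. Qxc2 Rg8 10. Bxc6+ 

  a b c d e f g h
  ─────────────────
8│♜ · · ♛ ♚ ♝ ♜ ·│8
7│♟ ♟ · · ♟ ♟ ♟ ·│7
6│♞ · ♗ · · · · ♟│6
5│· · · ♙ ♘ · · ·│5
4│· · · · · · · ·│4
3│· · · · · · · ·│3
2│♙ ♙ ♕ ♙ · ♙ ♙ ♙│2
1│♖ · ♗ · ♔ · ♖ ·│1
  ─────────────────
  a b c d e f g h


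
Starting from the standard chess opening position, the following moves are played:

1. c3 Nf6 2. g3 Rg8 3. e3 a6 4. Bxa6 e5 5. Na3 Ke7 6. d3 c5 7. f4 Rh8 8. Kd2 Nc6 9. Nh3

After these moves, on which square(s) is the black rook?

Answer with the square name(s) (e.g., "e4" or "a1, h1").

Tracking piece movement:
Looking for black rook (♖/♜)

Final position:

  a b c d e f g h
  ─────────────────
8│♜ · ♝ ♛ · ♝ · ♜│8
7│· ♟ · ♟ ♚ ♟ ♟ ♟│7
6│♗ · ♞ · · ♞ · ·│6
5│· · ♟ · ♟ · · ·│5
4│· · · · · ♙ · ·│4
3│♘ · ♙ ♙ ♙ · ♙ ♘│3
2│♙ ♙ · ♔ · · · ♙│2
1│♖ · ♗ ♕ · · · ♖│1
  ─────────────────
  a b c d e f g h


a8, h8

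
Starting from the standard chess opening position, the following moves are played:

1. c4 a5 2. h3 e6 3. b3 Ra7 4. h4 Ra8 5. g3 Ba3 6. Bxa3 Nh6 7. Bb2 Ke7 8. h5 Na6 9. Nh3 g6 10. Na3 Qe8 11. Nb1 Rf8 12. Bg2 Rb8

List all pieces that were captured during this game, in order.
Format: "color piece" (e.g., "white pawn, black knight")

Tracking captures:
  Bxa3: captured black bishop

black bishop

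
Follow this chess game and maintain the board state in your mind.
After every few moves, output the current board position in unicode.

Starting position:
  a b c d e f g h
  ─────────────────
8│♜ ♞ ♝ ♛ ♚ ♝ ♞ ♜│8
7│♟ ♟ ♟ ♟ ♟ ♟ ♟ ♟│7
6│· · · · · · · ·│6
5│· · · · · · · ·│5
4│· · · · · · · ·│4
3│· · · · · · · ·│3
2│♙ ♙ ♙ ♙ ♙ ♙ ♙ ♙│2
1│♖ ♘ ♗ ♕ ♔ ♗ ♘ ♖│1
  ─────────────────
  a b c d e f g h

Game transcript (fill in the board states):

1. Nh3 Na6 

  a b c d e f g h
  ─────────────────
8│♜ · ♝ ♛ ♚ ♝ ♞ ♜│8
7│♟ ♟ ♟ ♟ ♟ ♟ ♟ ♟│7
6│♞ · · · · · · ·│6
5│· · · · · · · ·│5
4│· · · · · · · ·│4
3│· · · · · · · ♘│3
2│♙ ♙ ♙ ♙ ♙ ♙ ♙ ♙│2
1│♖ ♘ ♗ ♕ ♔ ♗ · ♖│1
  ─────────────────
  a b c d e f g h

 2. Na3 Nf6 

  a b c d e f g h
  ─────────────────
8│♜ · ♝ ♛ ♚ ♝ · ♜│8
7│♟ ♟ ♟ ♟ ♟ ♟ ♟ ♟│7
6│♞ · · · · ♞ · ·│6
5│· · · · · · · ·│5
4│· · · · · · · ·│4
3│♘ · · · · · · ♘│3
2│♙ ♙ ♙ ♙ ♙ ♙ ♙ ♙│2
1│♖ · ♗ ♕ ♔ ♗ · ♖│1
  ─────────────────
  a b c d e f g h

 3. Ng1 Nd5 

  a b c d e f g h
  ─────────────────
8│♜ · ♝ ♛ ♚ ♝ · ♜│8
7│♟ ♟ ♟ ♟ ♟ ♟ ♟ ♟│7
6│♞ · · · · · · ·│6
5│· · · ♞ · · · ·│5
4│· · · · · · · ·│4
3│♘ · · · · · · ·│3
2│♙ ♙ ♙ ♙ ♙ ♙ ♙ ♙│2
1│♖ · ♗ ♕ ♔ ♗ ♘ ♖│1
  ─────────────────
  a b c d e f g h

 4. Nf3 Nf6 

  a b c d e f g h
  ─────────────────
8│♜ · ♝ ♛ ♚ ♝ · ♜│8
7│♟ ♟ ♟ ♟ ♟ ♟ ♟ ♟│7
6│♞ · · · · ♞ · ·│6
5│· · · · · · · ·│5
4│· · · · · · · ·│4
3│♘ · · · · ♘ · ·│3
2│♙ ♙ ♙ ♙ ♙ ♙ ♙ ♙│2
1│♖ · ♗ ♕ ♔ ♗ · ♖│1
  ─────────────────
  a b c d e f g h



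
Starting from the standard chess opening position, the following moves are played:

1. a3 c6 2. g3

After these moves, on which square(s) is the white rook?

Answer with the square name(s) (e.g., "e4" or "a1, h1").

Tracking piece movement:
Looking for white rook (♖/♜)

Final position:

  a b c d e f g h
  ─────────────────
8│♜ ♞ ♝ ♛ ♚ ♝ ♞ ♜│8
7│♟ ♟ · ♟ ♟ ♟ ♟ ♟│7
6│· · ♟ · · · · ·│6
5│· · · · · · · ·│5
4│· · · · · · · ·│4
3│♙ · · · · · ♙ ·│3
2│· ♙ ♙ ♙ ♙ ♙ · ♙│2
1│♖ ♘ ♗ ♕ ♔ ♗ ♘ ♖│1
  ─────────────────
  a b c d e f g h


a1, h1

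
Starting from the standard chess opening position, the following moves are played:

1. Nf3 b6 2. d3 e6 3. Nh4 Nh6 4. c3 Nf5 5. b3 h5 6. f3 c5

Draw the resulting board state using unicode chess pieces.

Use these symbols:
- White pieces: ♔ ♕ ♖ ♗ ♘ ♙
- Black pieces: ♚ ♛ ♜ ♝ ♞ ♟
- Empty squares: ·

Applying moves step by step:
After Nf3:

♜ ♞ ♝ ♛ ♚ ♝ ♞ ♜
♟ ♟ ♟ ♟ ♟ ♟ ♟ ♟
· · · · · · · ·
· · · · · · · ·
· · · · · · · ·
· · · · · ♘ · ·
♙ ♙ ♙ ♙ ♙ ♙ ♙ ♙
♖ ♘ ♗ ♕ ♔ ♗ · ♖


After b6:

♜ ♞ ♝ ♛ ♚ ♝ ♞ ♜
♟ · ♟ ♟ ♟ ♟ ♟ ♟
· ♟ · · · · · ·
· · · · · · · ·
· · · · · · · ·
· · · · · ♘ · ·
♙ ♙ ♙ ♙ ♙ ♙ ♙ ♙
♖ ♘ ♗ ♕ ♔ ♗ · ♖


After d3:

♜ ♞ ♝ ♛ ♚ ♝ ♞ ♜
♟ · ♟ ♟ ♟ ♟ ♟ ♟
· ♟ · · · · · ·
· · · · · · · ·
· · · · · · · ·
· · · ♙ · ♘ · ·
♙ ♙ ♙ · ♙ ♙ ♙ ♙
♖ ♘ ♗ ♕ ♔ ♗ · ♖


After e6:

♜ ♞ ♝ ♛ ♚ ♝ ♞ ♜
♟ · ♟ ♟ · ♟ ♟ ♟
· ♟ · · ♟ · · ·
· · · · · · · ·
· · · · · · · ·
· · · ♙ · ♘ · ·
♙ ♙ ♙ · ♙ ♙ ♙ ♙
♖ ♘ ♗ ♕ ♔ ♗ · ♖


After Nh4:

♜ ♞ ♝ ♛ ♚ ♝ ♞ ♜
♟ · ♟ ♟ · ♟ ♟ ♟
· ♟ · · ♟ · · ·
· · · · · · · ·
· · · · · · · ♘
· · · ♙ · · · ·
♙ ♙ ♙ · ♙ ♙ ♙ ♙
♖ ♘ ♗ ♕ ♔ ♗ · ♖


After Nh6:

♜ ♞ ♝ ♛ ♚ ♝ · ♜
♟ · ♟ ♟ · ♟ ♟ ♟
· ♟ · · ♟ · · ♞
· · · · · · · ·
· · · · · · · ♘
· · · ♙ · · · ·
♙ ♙ ♙ · ♙ ♙ ♙ ♙
♖ ♘ ♗ ♕ ♔ ♗ · ♖


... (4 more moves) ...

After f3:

♜ ♞ ♝ ♛ ♚ ♝ · ♜
♟ · ♟ ♟ · ♟ ♟ ·
· ♟ · · ♟ · · ·
· · · · · ♞ · ♟
· · · · · · · ♘
· ♙ ♙ ♙ · ♙ · ·
♙ · · · ♙ · ♙ ♙
♖ ♘ ♗ ♕ ♔ ♗ · ♖


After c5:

♜ ♞ ♝ ♛ ♚ ♝ · ♜
♟ · · ♟ · ♟ ♟ ·
· ♟ · · ♟ · · ·
· · ♟ · · ♞ · ♟
· · · · · · · ♘
· ♙ ♙ ♙ · ♙ · ·
♙ · · · ♙ · ♙ ♙
♖ ♘ ♗ ♕ ♔ ♗ · ♖



  a b c d e f g h
  ─────────────────
8│♜ ♞ ♝ ♛ ♚ ♝ · ♜│8
7│♟ · · ♟ · ♟ ♟ ·│7
6│· ♟ · · ♟ · · ·│6
5│· · ♟ · · ♞ · ♟│5
4│· · · · · · · ♘│4
3│· ♙ ♙ ♙ · ♙ · ·│3
2│♙ · · · ♙ · ♙ ♙│2
1│♖ ♘ ♗ ♕ ♔ ♗ · ♖│1
  ─────────────────
  a b c d e f g h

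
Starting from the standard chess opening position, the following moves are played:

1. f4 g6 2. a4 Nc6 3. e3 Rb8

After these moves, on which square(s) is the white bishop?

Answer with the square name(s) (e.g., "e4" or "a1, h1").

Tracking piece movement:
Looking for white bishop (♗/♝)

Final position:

  a b c d e f g h
  ─────────────────
8│· ♜ ♝ ♛ ♚ ♝ ♞ ♜│8
7│♟ ♟ ♟ ♟ ♟ ♟ · ♟│7
6│· · ♞ · · · ♟ ·│6
5│· · · · · · · ·│5
4│♙ · · · · ♙ · ·│4
3│· · · · ♙ · · ·│3
2│· ♙ ♙ ♙ · · ♙ ♙│2
1│♖ ♘ ♗ ♕ ♔ ♗ ♘ ♖│1
  ─────────────────
  a b c d e f g h


c1, f1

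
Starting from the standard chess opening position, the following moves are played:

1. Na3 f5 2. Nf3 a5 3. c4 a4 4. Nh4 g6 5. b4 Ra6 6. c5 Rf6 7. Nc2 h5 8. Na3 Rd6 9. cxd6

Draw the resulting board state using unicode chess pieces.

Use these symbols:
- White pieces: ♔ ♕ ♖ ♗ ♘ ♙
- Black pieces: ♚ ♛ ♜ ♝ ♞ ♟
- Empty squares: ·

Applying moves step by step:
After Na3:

♜ ♞ ♝ ♛ ♚ ♝ ♞ ♜
♟ ♟ ♟ ♟ ♟ ♟ ♟ ♟
· · · · · · · ·
· · · · · · · ·
· · · · · · · ·
♘ · · · · · · ·
♙ ♙ ♙ ♙ ♙ ♙ ♙ ♙
♖ · ♗ ♕ ♔ ♗ ♘ ♖


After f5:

♜ ♞ ♝ ♛ ♚ ♝ ♞ ♜
♟ ♟ ♟ ♟ ♟ · ♟ ♟
· · · · · · · ·
· · · · · ♟ · ·
· · · · · · · ·
♘ · · · · · · ·
♙ ♙ ♙ ♙ ♙ ♙ ♙ ♙
♖ · ♗ ♕ ♔ ♗ ♘ ♖


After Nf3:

♜ ♞ ♝ ♛ ♚ ♝ ♞ ♜
♟ ♟ ♟ ♟ ♟ · ♟ ♟
· · · · · · · ·
· · · · · ♟ · ·
· · · · · · · ·
♘ · · · · ♘ · ·
♙ ♙ ♙ ♙ ♙ ♙ ♙ ♙
♖ · ♗ ♕ ♔ ♗ · ♖


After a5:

♜ ♞ ♝ ♛ ♚ ♝ ♞ ♜
· ♟ ♟ ♟ ♟ · ♟ ♟
· · · · · · · ·
♟ · · · · ♟ · ·
· · · · · · · ·
♘ · · · · ♘ · ·
♙ ♙ ♙ ♙ ♙ ♙ ♙ ♙
♖ · ♗ ♕ ♔ ♗ · ♖


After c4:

♜ ♞ ♝ ♛ ♚ ♝ ♞ ♜
· ♟ ♟ ♟ ♟ · ♟ ♟
· · · · · · · ·
♟ · · · · ♟ · ·
· · ♙ · · · · ·
♘ · · · · ♘ · ·
♙ ♙ · ♙ ♙ ♙ ♙ ♙
♖ · ♗ ♕ ♔ ♗ · ♖


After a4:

♜ ♞ ♝ ♛ ♚ ♝ ♞ ♜
· ♟ ♟ ♟ ♟ · ♟ ♟
· · · · · · · ·
· · · · · ♟ · ·
♟ · ♙ · · · · ·
♘ · · · · ♘ · ·
♙ ♙ · ♙ ♙ ♙ ♙ ♙
♖ · ♗ ♕ ♔ ♗ · ♖


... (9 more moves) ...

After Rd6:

· ♞ ♝ ♛ ♚ ♝ ♞ ♜
· ♟ ♟ ♟ ♟ · · ·
· · · ♜ · · ♟ ·
· · ♙ · · ♟ · ♟
♟ ♙ · · · · · ♘
♘ · · · · · · ·
♙ · · ♙ ♙ ♙ ♙ ♙
♖ · ♗ ♕ ♔ ♗ · ♖


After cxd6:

· ♞ ♝ ♛ ♚ ♝ ♞ ♜
· ♟ ♟ ♟ ♟ · · ·
· · · ♙ · · ♟ ·
· · · · · ♟ · ♟
♟ ♙ · · · · · ♘
♘ · · · · · · ·
♙ · · ♙ ♙ ♙ ♙ ♙
♖ · ♗ ♕ ♔ ♗ · ♖



  a b c d e f g h
  ─────────────────
8│· ♞ ♝ ♛ ♚ ♝ ♞ ♜│8
7│· ♟ ♟ ♟ ♟ · · ·│7
6│· · · ♙ · · ♟ ·│6
5│· · · · · ♟ · ♟│5
4│♟ ♙ · · · · · ♘│4
3│♘ · · · · · · ·│3
2│♙ · · ♙ ♙ ♙ ♙ ♙│2
1│♖ · ♗ ♕ ♔ ♗ · ♖│1
  ─────────────────
  a b c d e f g h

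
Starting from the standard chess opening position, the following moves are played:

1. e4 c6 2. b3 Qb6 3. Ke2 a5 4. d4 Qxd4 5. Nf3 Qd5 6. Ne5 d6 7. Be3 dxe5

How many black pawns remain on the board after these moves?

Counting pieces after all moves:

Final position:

  a b c d e f g h
  ─────────────────
8│♜ ♞ ♝ · ♚ ♝ ♞ ♜│8
7│· ♟ · · ♟ ♟ ♟ ♟│7
6│· · ♟ · · · · ·│6
5│♟ · · ♛ ♟ · · ·│5
4│· · · · ♙ · · ·│4
3│· ♙ · · ♗ · · ·│3
2│♙ · ♙ · ♔ ♙ ♙ ♙│2
1│♖ ♘ · ♕ · ♗ · ♖│1
  ─────────────────
  a b c d e f g h


8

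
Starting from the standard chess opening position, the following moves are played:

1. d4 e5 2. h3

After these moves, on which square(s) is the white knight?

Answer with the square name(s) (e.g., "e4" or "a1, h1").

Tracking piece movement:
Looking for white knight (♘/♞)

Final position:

  a b c d e f g h
  ─────────────────
8│♜ ♞ ♝ ♛ ♚ ♝ ♞ ♜│8
7│♟ ♟ ♟ ♟ · ♟ ♟ ♟│7
6│· · · · · · · ·│6
5│· · · · ♟ · · ·│5
4│· · · ♙ · · · ·│4
3│· · · · · · · ♙│3
2│♙ ♙ ♙ · ♙ ♙ ♙ ·│2
1│♖ ♘ ♗ ♕ ♔ ♗ ♘ ♖│1
  ─────────────────
  a b c d e f g h


b1, g1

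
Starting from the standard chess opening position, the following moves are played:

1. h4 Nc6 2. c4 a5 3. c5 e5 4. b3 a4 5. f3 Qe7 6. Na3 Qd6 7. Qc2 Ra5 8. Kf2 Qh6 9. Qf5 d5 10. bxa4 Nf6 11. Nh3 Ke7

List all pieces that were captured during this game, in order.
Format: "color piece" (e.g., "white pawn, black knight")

Tracking captures:
  bxa4: captured black pawn

black pawn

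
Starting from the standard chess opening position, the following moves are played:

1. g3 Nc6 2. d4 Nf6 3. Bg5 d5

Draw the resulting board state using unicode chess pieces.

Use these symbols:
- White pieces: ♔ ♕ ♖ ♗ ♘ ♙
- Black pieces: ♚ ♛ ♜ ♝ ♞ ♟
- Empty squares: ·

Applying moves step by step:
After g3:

♜ ♞ ♝ ♛ ♚ ♝ ♞ ♜
♟ ♟ ♟ ♟ ♟ ♟ ♟ ♟
· · · · · · · ·
· · · · · · · ·
· · · · · · · ·
· · · · · · ♙ ·
♙ ♙ ♙ ♙ ♙ ♙ · ♙
♖ ♘ ♗ ♕ ♔ ♗ ♘ ♖


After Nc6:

♜ · ♝ ♛ ♚ ♝ ♞ ♜
♟ ♟ ♟ ♟ ♟ ♟ ♟ ♟
· · ♞ · · · · ·
· · · · · · · ·
· · · · · · · ·
· · · · · · ♙ ·
♙ ♙ ♙ ♙ ♙ ♙ · ♙
♖ ♘ ♗ ♕ ♔ ♗ ♘ ♖


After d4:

♜ · ♝ ♛ ♚ ♝ ♞ ♜
♟ ♟ ♟ ♟ ♟ ♟ ♟ ♟
· · ♞ · · · · ·
· · · · · · · ·
· · · ♙ · · · ·
· · · · · · ♙ ·
♙ ♙ ♙ · ♙ ♙ · ♙
♖ ♘ ♗ ♕ ♔ ♗ ♘ ♖


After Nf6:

♜ · ♝ ♛ ♚ ♝ · ♜
♟ ♟ ♟ ♟ ♟ ♟ ♟ ♟
· · ♞ · · ♞ · ·
· · · · · · · ·
· · · ♙ · · · ·
· · · · · · ♙ ·
♙ ♙ ♙ · ♙ ♙ · ♙
♖ ♘ ♗ ♕ ♔ ♗ ♘ ♖


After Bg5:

♜ · ♝ ♛ ♚ ♝ · ♜
♟ ♟ ♟ ♟ ♟ ♟ ♟ ♟
· · ♞ · · ♞ · ·
· · · · · · ♗ ·
· · · ♙ · · · ·
· · · · · · ♙ ·
♙ ♙ ♙ · ♙ ♙ · ♙
♖ ♘ · ♕ ♔ ♗ ♘ ♖


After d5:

♜ · ♝ ♛ ♚ ♝ · ♜
♟ ♟ ♟ · ♟ ♟ ♟ ♟
· · ♞ · · ♞ · ·
· · · ♟ · · ♗ ·
· · · ♙ · · · ·
· · · · · · ♙ ·
♙ ♙ ♙ · ♙ ♙ · ♙
♖ ♘ · ♕ ♔ ♗ ♘ ♖



  a b c d e f g h
  ─────────────────
8│♜ · ♝ ♛ ♚ ♝ · ♜│8
7│♟ ♟ ♟ · ♟ ♟ ♟ ♟│7
6│· · ♞ · · ♞ · ·│6
5│· · · ♟ · · ♗ ·│5
4│· · · ♙ · · · ·│4
3│· · · · · · ♙ ·│3
2│♙ ♙ ♙ · ♙ ♙ · ♙│2
1│♖ ♘ · ♕ ♔ ♗ ♘ ♖│1
  ─────────────────
  a b c d e f g h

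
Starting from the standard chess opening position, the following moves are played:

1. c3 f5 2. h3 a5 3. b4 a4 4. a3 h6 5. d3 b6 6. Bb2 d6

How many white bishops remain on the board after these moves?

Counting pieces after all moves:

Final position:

  a b c d e f g h
  ─────────────────
8│♜ ♞ ♝ ♛ ♚ ♝ ♞ ♜│8
7│· · ♟ · ♟ · ♟ ·│7
6│· ♟ · ♟ · · · ♟│6
5│· · · · · ♟ · ·│5
4│♟ ♙ · · · · · ·│4
3│♙ · ♙ ♙ · · · ♙│3
2│· ♗ · · ♙ ♙ ♙ ·│2
1│♖ ♘ · ♕ ♔ ♗ ♘ ♖│1
  ─────────────────
  a b c d e f g h


2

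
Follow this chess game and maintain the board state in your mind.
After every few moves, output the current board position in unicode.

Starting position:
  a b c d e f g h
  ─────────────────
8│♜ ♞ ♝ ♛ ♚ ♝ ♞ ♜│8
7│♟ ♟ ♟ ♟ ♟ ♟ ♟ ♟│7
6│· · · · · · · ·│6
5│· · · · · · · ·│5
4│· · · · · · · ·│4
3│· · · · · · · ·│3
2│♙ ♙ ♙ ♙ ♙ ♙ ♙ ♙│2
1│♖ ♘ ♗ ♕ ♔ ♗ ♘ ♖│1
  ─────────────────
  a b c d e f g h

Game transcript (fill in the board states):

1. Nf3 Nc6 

  a b c d e f g h
  ─────────────────
8│♜ · ♝ ♛ ♚ ♝ ♞ ♜│8
7│♟ ♟ ♟ ♟ ♟ ♟ ♟ ♟│7
6│· · ♞ · · · · ·│6
5│· · · · · · · ·│5
4│· · · · · · · ·│4
3│· · · · · ♘ · ·│3
2│♙ ♙ ♙ ♙ ♙ ♙ ♙ ♙│2
1│♖ ♘ ♗ ♕ ♔ ♗ · ♖│1
  ─────────────────
  a b c d e f g h

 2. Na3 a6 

  a b c d e f g h
  ─────────────────
8│♜ · ♝ ♛ ♚ ♝ ♞ ♜│8
7│· ♟ ♟ ♟ ♟ ♟ ♟ ♟│7
6│♟ · ♞ · · · · ·│6
5│· · · · · · · ·│5
4│· · · · · · · ·│4
3│♘ · · · · ♘ · ·│3
2│♙ ♙ ♙ ♙ ♙ ♙ ♙ ♙│2
1│♖ · ♗ ♕ ♔ ♗ · ♖│1
  ─────────────────
  a b c d e f g h

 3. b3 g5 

  a b c d e f g h
  ─────────────────
8│♜ · ♝ ♛ ♚ ♝ ♞ ♜│8
7│· ♟ ♟ ♟ ♟ ♟ · ♟│7
6│♟ · ♞ · · · · ·│6
5│· · · · · · ♟ ·│5
4│· · · · · · · ·│4
3│♘ ♙ · · · ♘ · ·│3
2│♙ · ♙ ♙ ♙ ♙ ♙ ♙│2
1│♖ · ♗ ♕ ♔ ♗ · ♖│1
  ─────────────────
  a b c d e f g h



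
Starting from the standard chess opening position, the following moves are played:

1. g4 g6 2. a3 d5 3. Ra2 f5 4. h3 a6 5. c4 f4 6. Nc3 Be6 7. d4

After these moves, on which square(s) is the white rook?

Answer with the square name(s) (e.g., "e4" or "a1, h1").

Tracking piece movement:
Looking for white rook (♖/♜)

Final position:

  a b c d e f g h
  ─────────────────
8│♜ ♞ · ♛ ♚ ♝ ♞ ♜│8
7│· ♟ ♟ · ♟ · · ♟│7
6│♟ · · · ♝ · ♟ ·│6
5│· · · ♟ · · · ·│5
4│· · ♙ ♙ · ♟ ♙ ·│4
3│♙ · ♘ · · · · ♙│3
2│♖ ♙ · · ♙ ♙ · ·│2
1│· · ♗ ♕ ♔ ♗ ♘ ♖│1
  ─────────────────
  a b c d e f g h


a2, h1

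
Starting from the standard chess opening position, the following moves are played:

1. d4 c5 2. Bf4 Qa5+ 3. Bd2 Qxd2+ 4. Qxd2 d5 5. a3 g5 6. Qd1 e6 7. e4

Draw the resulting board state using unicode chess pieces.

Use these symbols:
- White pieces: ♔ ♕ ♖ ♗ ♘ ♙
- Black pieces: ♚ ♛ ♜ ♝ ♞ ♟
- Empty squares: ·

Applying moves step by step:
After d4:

♜ ♞ ♝ ♛ ♚ ♝ ♞ ♜
♟ ♟ ♟ ♟ ♟ ♟ ♟ ♟
· · · · · · · ·
· · · · · · · ·
· · · ♙ · · · ·
· · · · · · · ·
♙ ♙ ♙ · ♙ ♙ ♙ ♙
♖ ♘ ♗ ♕ ♔ ♗ ♘ ♖


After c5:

♜ ♞ ♝ ♛ ♚ ♝ ♞ ♜
♟ ♟ · ♟ ♟ ♟ ♟ ♟
· · · · · · · ·
· · ♟ · · · · ·
· · · ♙ · · · ·
· · · · · · · ·
♙ ♙ ♙ · ♙ ♙ ♙ ♙
♖ ♘ ♗ ♕ ♔ ♗ ♘ ♖


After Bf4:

♜ ♞ ♝ ♛ ♚ ♝ ♞ ♜
♟ ♟ · ♟ ♟ ♟ ♟ ♟
· · · · · · · ·
· · ♟ · · · · ·
· · · ♙ · ♗ · ·
· · · · · · · ·
♙ ♙ ♙ · ♙ ♙ ♙ ♙
♖ ♘ · ♕ ♔ ♗ ♘ ♖


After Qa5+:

♜ ♞ ♝ · ♚ ♝ ♞ ♜
♟ ♟ · ♟ ♟ ♟ ♟ ♟
· · · · · · · ·
♛ · ♟ · · · · ·
· · · ♙ · ♗ · ·
· · · · · · · ·
♙ ♙ ♙ · ♙ ♙ ♙ ♙
♖ ♘ · ♕ ♔ ♗ ♘ ♖


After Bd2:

♜ ♞ ♝ · ♚ ♝ ♞ ♜
♟ ♟ · ♟ ♟ ♟ ♟ ♟
· · · · · · · ·
♛ · ♟ · · · · ·
· · · ♙ · · · ·
· · · · · · · ·
♙ ♙ ♙ ♗ ♙ ♙ ♙ ♙
♖ ♘ · ♕ ♔ ♗ ♘ ♖


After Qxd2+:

♜ ♞ ♝ · ♚ ♝ ♞ ♜
♟ ♟ · ♟ ♟ ♟ ♟ ♟
· · · · · · · ·
· · ♟ · · · · ·
· · · ♙ · · · ·
· · · · · · · ·
♙ ♙ ♙ ♛ ♙ ♙ ♙ ♙
♖ ♘ · ♕ ♔ ♗ ♘ ♖


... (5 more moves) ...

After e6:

♜ ♞ ♝ · ♚ ♝ ♞ ♜
♟ ♟ · · · ♟ · ♟
· · · · ♟ · · ·
· · ♟ ♟ · · ♟ ·
· · · ♙ · · · ·
♙ · · · · · · ·
· ♙ ♙ · ♙ ♙ ♙ ♙
♖ ♘ · ♕ ♔ ♗ ♘ ♖


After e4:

♜ ♞ ♝ · ♚ ♝ ♞ ♜
♟ ♟ · · · ♟ · ♟
· · · · ♟ · · ·
· · ♟ ♟ · · ♟ ·
· · · ♙ ♙ · · ·
♙ · · · · · · ·
· ♙ ♙ · · ♙ ♙ ♙
♖ ♘ · ♕ ♔ ♗ ♘ ♖



  a b c d e f g h
  ─────────────────
8│♜ ♞ ♝ · ♚ ♝ ♞ ♜│8
7│♟ ♟ · · · ♟ · ♟│7
6│· · · · ♟ · · ·│6
5│· · ♟ ♟ · · ♟ ·│5
4│· · · ♙ ♙ · · ·│4
3│♙ · · · · · · ·│3
2│· ♙ ♙ · · ♙ ♙ ♙│2
1│♖ ♘ · ♕ ♔ ♗ ♘ ♖│1
  ─────────────────
  a b c d e f g h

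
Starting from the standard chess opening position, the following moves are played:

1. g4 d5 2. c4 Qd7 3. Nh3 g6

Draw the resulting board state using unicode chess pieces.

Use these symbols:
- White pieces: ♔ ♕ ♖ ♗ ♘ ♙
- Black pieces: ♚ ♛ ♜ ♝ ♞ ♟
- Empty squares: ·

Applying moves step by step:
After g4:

♜ ♞ ♝ ♛ ♚ ♝ ♞ ♜
♟ ♟ ♟ ♟ ♟ ♟ ♟ ♟
· · · · · · · ·
· · · · · · · ·
· · · · · · ♙ ·
· · · · · · · ·
♙ ♙ ♙ ♙ ♙ ♙ · ♙
♖ ♘ ♗ ♕ ♔ ♗ ♘ ♖


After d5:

♜ ♞ ♝ ♛ ♚ ♝ ♞ ♜
♟ ♟ ♟ · ♟ ♟ ♟ ♟
· · · · · · · ·
· · · ♟ · · · ·
· · · · · · ♙ ·
· · · · · · · ·
♙ ♙ ♙ ♙ ♙ ♙ · ♙
♖ ♘ ♗ ♕ ♔ ♗ ♘ ♖


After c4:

♜ ♞ ♝ ♛ ♚ ♝ ♞ ♜
♟ ♟ ♟ · ♟ ♟ ♟ ♟
· · · · · · · ·
· · · ♟ · · · ·
· · ♙ · · · ♙ ·
· · · · · · · ·
♙ ♙ · ♙ ♙ ♙ · ♙
♖ ♘ ♗ ♕ ♔ ♗ ♘ ♖


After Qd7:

♜ ♞ ♝ · ♚ ♝ ♞ ♜
♟ ♟ ♟ ♛ ♟ ♟ ♟ ♟
· · · · · · · ·
· · · ♟ · · · ·
· · ♙ · · · ♙ ·
· · · · · · · ·
♙ ♙ · ♙ ♙ ♙ · ♙
♖ ♘ ♗ ♕ ♔ ♗ ♘ ♖


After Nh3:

♜ ♞ ♝ · ♚ ♝ ♞ ♜
♟ ♟ ♟ ♛ ♟ ♟ ♟ ♟
· · · · · · · ·
· · · ♟ · · · ·
· · ♙ · · · ♙ ·
· · · · · · · ♘
♙ ♙ · ♙ ♙ ♙ · ♙
♖ ♘ ♗ ♕ ♔ ♗ · ♖


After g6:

♜ ♞ ♝ · ♚ ♝ ♞ ♜
♟ ♟ ♟ ♛ ♟ ♟ · ♟
· · · · · · ♟ ·
· · · ♟ · · · ·
· · ♙ · · · ♙ ·
· · · · · · · ♘
♙ ♙ · ♙ ♙ ♙ · ♙
♖ ♘ ♗ ♕ ♔ ♗ · ♖



  a b c d e f g h
  ─────────────────
8│♜ ♞ ♝ · ♚ ♝ ♞ ♜│8
7│♟ ♟ ♟ ♛ ♟ ♟ · ♟│7
6│· · · · · · ♟ ·│6
5│· · · ♟ · · · ·│5
4│· · ♙ · · · ♙ ·│4
3│· · · · · · · ♘│3
2│♙ ♙ · ♙ ♙ ♙ · ♙│2
1│♖ ♘ ♗ ♕ ♔ ♗ · ♖│1
  ─────────────────
  a b c d e f g h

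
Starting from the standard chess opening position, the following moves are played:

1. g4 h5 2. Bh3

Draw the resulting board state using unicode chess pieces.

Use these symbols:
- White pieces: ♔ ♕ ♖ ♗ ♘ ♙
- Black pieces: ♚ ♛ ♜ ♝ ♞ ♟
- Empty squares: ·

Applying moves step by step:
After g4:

♜ ♞ ♝ ♛ ♚ ♝ ♞ ♜
♟ ♟ ♟ ♟ ♟ ♟ ♟ ♟
· · · · · · · ·
· · · · · · · ·
· · · · · · ♙ ·
· · · · · · · ·
♙ ♙ ♙ ♙ ♙ ♙ · ♙
♖ ♘ ♗ ♕ ♔ ♗ ♘ ♖


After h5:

♜ ♞ ♝ ♛ ♚ ♝ ♞ ♜
♟ ♟ ♟ ♟ ♟ ♟ ♟ ·
· · · · · · · ·
· · · · · · · ♟
· · · · · · ♙ ·
· · · · · · · ·
♙ ♙ ♙ ♙ ♙ ♙ · ♙
♖ ♘ ♗ ♕ ♔ ♗ ♘ ♖


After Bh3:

♜ ♞ ♝ ♛ ♚ ♝ ♞ ♜
♟ ♟ ♟ ♟ ♟ ♟ ♟ ·
· · · · · · · ·
· · · · · · · ♟
· · · · · · ♙ ·
· · · · · · · ♗
♙ ♙ ♙ ♙ ♙ ♙ · ♙
♖ ♘ ♗ ♕ ♔ · ♘ ♖



  a b c d e f g h
  ─────────────────
8│♜ ♞ ♝ ♛ ♚ ♝ ♞ ♜│8
7│♟ ♟ ♟ ♟ ♟ ♟ ♟ ·│7
6│· · · · · · · ·│6
5│· · · · · · · ♟│5
4│· · · · · · ♙ ·│4
3│· · · · · · · ♗│3
2│♙ ♙ ♙ ♙ ♙ ♙ · ♙│2
1│♖ ♘ ♗ ♕ ♔ · ♘ ♖│1
  ─────────────────
  a b c d e f g h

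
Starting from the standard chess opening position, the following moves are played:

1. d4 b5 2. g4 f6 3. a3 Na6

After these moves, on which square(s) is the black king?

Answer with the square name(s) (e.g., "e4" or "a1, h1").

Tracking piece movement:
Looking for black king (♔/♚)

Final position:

  a b c d e f g h
  ─────────────────
8│♜ · ♝ ♛ ♚ ♝ ♞ ♜│8
7│♟ · ♟ ♟ ♟ · ♟ ♟│7
6│♞ · · · · ♟ · ·│6
5│· ♟ · · · · · ·│5
4│· · · ♙ · · ♙ ·│4
3│♙ · · · · · · ·│3
2│· ♙ ♙ · ♙ ♙ · ♙│2
1│♖ ♘ ♗ ♕ ♔ ♗ ♘ ♖│1
  ─────────────────
  a b c d e f g h


e8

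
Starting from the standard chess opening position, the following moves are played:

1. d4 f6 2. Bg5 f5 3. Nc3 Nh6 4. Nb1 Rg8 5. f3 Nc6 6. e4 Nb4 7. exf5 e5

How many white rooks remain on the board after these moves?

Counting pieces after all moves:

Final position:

  a b c d e f g h
  ─────────────────
8│♜ · ♝ ♛ ♚ ♝ ♜ ·│8
7│♟ ♟ ♟ ♟ · · ♟ ♟│7
6│· · · · · · · ♞│6
5│· · · · ♟ ♙ ♗ ·│5
4│· ♞ · ♙ · · · ·│4
3│· · · · · ♙ · ·│3
2│♙ ♙ ♙ · · · ♙ ♙│2
1│♖ ♘ · ♕ ♔ ♗ ♘ ♖│1
  ─────────────────
  a b c d e f g h


2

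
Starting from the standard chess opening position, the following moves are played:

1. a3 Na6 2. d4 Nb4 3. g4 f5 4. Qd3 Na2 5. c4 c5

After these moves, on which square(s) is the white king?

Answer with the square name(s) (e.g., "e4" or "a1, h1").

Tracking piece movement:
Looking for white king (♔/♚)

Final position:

  a b c d e f g h
  ─────────────────
8│♜ · ♝ ♛ ♚ ♝ ♞ ♜│8
7│♟ ♟ · ♟ ♟ · ♟ ♟│7
6│· · · · · · · ·│6
5│· · ♟ · · ♟ · ·│5
4│· · ♙ ♙ · · ♙ ·│4
3│♙ · · ♕ · · · ·│3
2│♞ ♙ · · ♙ ♙ · ♙│2
1│♖ ♘ ♗ · ♔ ♗ ♘ ♖│1
  ─────────────────
  a b c d e f g h


e1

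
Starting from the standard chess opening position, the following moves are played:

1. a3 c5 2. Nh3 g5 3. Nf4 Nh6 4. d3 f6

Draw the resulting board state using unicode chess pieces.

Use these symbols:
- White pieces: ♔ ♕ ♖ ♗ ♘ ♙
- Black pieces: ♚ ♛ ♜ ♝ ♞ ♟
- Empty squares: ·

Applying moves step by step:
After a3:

♜ ♞ ♝ ♛ ♚ ♝ ♞ ♜
♟ ♟ ♟ ♟ ♟ ♟ ♟ ♟
· · · · · · · ·
· · · · · · · ·
· · · · · · · ·
♙ · · · · · · ·
· ♙ ♙ ♙ ♙ ♙ ♙ ♙
♖ ♘ ♗ ♕ ♔ ♗ ♘ ♖


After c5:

♜ ♞ ♝ ♛ ♚ ♝ ♞ ♜
♟ ♟ · ♟ ♟ ♟ ♟ ♟
· · · · · · · ·
· · ♟ · · · · ·
· · · · · · · ·
♙ · · · · · · ·
· ♙ ♙ ♙ ♙ ♙ ♙ ♙
♖ ♘ ♗ ♕ ♔ ♗ ♘ ♖


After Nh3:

♜ ♞ ♝ ♛ ♚ ♝ ♞ ♜
♟ ♟ · ♟ ♟ ♟ ♟ ♟
· · · · · · · ·
· · ♟ · · · · ·
· · · · · · · ·
♙ · · · · · · ♘
· ♙ ♙ ♙ ♙ ♙ ♙ ♙
♖ ♘ ♗ ♕ ♔ ♗ · ♖


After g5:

♜ ♞ ♝ ♛ ♚ ♝ ♞ ♜
♟ ♟ · ♟ ♟ ♟ · ♟
· · · · · · · ·
· · ♟ · · · ♟ ·
· · · · · · · ·
♙ · · · · · · ♘
· ♙ ♙ ♙ ♙ ♙ ♙ ♙
♖ ♘ ♗ ♕ ♔ ♗ · ♖


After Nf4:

♜ ♞ ♝ ♛ ♚ ♝ ♞ ♜
♟ ♟ · ♟ ♟ ♟ · ♟
· · · · · · · ·
· · ♟ · · · ♟ ·
· · · · · ♘ · ·
♙ · · · · · · ·
· ♙ ♙ ♙ ♙ ♙ ♙ ♙
♖ ♘ ♗ ♕ ♔ ♗ · ♖


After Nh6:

♜ ♞ ♝ ♛ ♚ ♝ · ♜
♟ ♟ · ♟ ♟ ♟ · ♟
· · · · · · · ♞
· · ♟ · · · ♟ ·
· · · · · ♘ · ·
♙ · · · · · · ·
· ♙ ♙ ♙ ♙ ♙ ♙ ♙
♖ ♘ ♗ ♕ ♔ ♗ · ♖


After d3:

♜ ♞ ♝ ♛ ♚ ♝ · ♜
♟ ♟ · ♟ ♟ ♟ · ♟
· · · · · · · ♞
· · ♟ · · · ♟ ·
· · · · · ♘ · ·
♙ · · ♙ · · · ·
· ♙ ♙ · ♙ ♙ ♙ ♙
♖ ♘ ♗ ♕ ♔ ♗ · ♖


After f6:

♜ ♞ ♝ ♛ ♚ ♝ · ♜
♟ ♟ · ♟ ♟ · · ♟
· · · · · ♟ · ♞
· · ♟ · · · ♟ ·
· · · · · ♘ · ·
♙ · · ♙ · · · ·
· ♙ ♙ · ♙ ♙ ♙ ♙
♖ ♘ ♗ ♕ ♔ ♗ · ♖



  a b c d e f g h
  ─────────────────
8│♜ ♞ ♝ ♛ ♚ ♝ · ♜│8
7│♟ ♟ · ♟ ♟ · · ♟│7
6│· · · · · ♟ · ♞│6
5│· · ♟ · · · ♟ ·│5
4│· · · · · ♘ · ·│4
3│♙ · · ♙ · · · ·│3
2│· ♙ ♙ · ♙ ♙ ♙ ♙│2
1│♖ ♘ ♗ ♕ ♔ ♗ · ♖│1
  ─────────────────
  a b c d e f g h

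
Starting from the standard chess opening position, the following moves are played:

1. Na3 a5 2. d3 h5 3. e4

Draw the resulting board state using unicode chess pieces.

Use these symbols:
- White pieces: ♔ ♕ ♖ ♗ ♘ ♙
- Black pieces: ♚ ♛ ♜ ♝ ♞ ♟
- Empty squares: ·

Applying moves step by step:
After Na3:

♜ ♞ ♝ ♛ ♚ ♝ ♞ ♜
♟ ♟ ♟ ♟ ♟ ♟ ♟ ♟
· · · · · · · ·
· · · · · · · ·
· · · · · · · ·
♘ · · · · · · ·
♙ ♙ ♙ ♙ ♙ ♙ ♙ ♙
♖ · ♗ ♕ ♔ ♗ ♘ ♖


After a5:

♜ ♞ ♝ ♛ ♚ ♝ ♞ ♜
· ♟ ♟ ♟ ♟ ♟ ♟ ♟
· · · · · · · ·
♟ · · · · · · ·
· · · · · · · ·
♘ · · · · · · ·
♙ ♙ ♙ ♙ ♙ ♙ ♙ ♙
♖ · ♗ ♕ ♔ ♗ ♘ ♖


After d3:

♜ ♞ ♝ ♛ ♚ ♝ ♞ ♜
· ♟ ♟ ♟ ♟ ♟ ♟ ♟
· · · · · · · ·
♟ · · · · · · ·
· · · · · · · ·
♘ · · ♙ · · · ·
♙ ♙ ♙ · ♙ ♙ ♙ ♙
♖ · ♗ ♕ ♔ ♗ ♘ ♖


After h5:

♜ ♞ ♝ ♛ ♚ ♝ ♞ ♜
· ♟ ♟ ♟ ♟ ♟ ♟ ·
· · · · · · · ·
♟ · · · · · · ♟
· · · · · · · ·
♘ · · ♙ · · · ·
♙ ♙ ♙ · ♙ ♙ ♙ ♙
♖ · ♗ ♕ ♔ ♗ ♘ ♖


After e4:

♜ ♞ ♝ ♛ ♚ ♝ ♞ ♜
· ♟ ♟ ♟ ♟ ♟ ♟ ·
· · · · · · · ·
♟ · · · · · · ♟
· · · · ♙ · · ·
♘ · · ♙ · · · ·
♙ ♙ ♙ · · ♙ ♙ ♙
♖ · ♗ ♕ ♔ ♗ ♘ ♖



  a b c d e f g h
  ─────────────────
8│♜ ♞ ♝ ♛ ♚ ♝ ♞ ♜│8
7│· ♟ ♟ ♟ ♟ ♟ ♟ ·│7
6│· · · · · · · ·│6
5│♟ · · · · · · ♟│5
4│· · · · ♙ · · ·│4
3│♘ · · ♙ · · · ·│3
2│♙ ♙ ♙ · · ♙ ♙ ♙│2
1│♖ · ♗ ♕ ♔ ♗ ♘ ♖│1
  ─────────────────
  a b c d e f g h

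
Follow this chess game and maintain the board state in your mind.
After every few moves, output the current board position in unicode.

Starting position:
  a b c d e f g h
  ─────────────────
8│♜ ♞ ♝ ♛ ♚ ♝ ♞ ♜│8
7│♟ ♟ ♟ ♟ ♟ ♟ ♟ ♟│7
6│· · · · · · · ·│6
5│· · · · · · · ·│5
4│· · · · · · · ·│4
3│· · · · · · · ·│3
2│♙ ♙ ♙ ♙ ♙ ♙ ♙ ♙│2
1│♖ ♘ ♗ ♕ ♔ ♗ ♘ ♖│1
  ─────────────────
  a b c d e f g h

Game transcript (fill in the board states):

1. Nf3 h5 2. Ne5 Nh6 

  a b c d e f g h
  ─────────────────
8│♜ ♞ ♝ ♛ ♚ ♝ · ♜│8
7│♟ ♟ ♟ ♟ ♟ ♟ ♟ ·│7
6│· · · · · · · ♞│6
5│· · · · ♘ · · ♟│5
4│· · · · · · · ·│4
3│· · · · · · · ·│3
2│♙ ♙ ♙ ♙ ♙ ♙ ♙ ♙│2
1│♖ ♘ ♗ ♕ ♔ ♗ · ♖│1
  ─────────────────
  a b c d e f g h

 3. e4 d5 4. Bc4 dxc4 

  a b c d e f g h
  ─────────────────
8│♜ ♞ ♝ ♛ ♚ ♝ · ♜│8
7│♟ ♟ ♟ · ♟ ♟ ♟ ·│7
6│· · · · · · · ♞│6
5│· · · · ♘ · · ♟│5
4│· · ♟ · ♙ · · ·│4
3│· · · · · · · ·│3
2│♙ ♙ ♙ ♙ · ♙ ♙ ♙│2
1│♖ ♘ ♗ ♕ ♔ · · ♖│1
  ─────────────────
  a b c d e f g h

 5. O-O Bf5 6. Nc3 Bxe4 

  a b c d e f g h
  ─────────────────
8│♜ ♞ · ♛ ♚ ♝ · ♜│8
7│♟ ♟ ♟ · ♟ ♟ ♟ ·│7
6│· · · · · · · ♞│6
5│· · · · ♘ · · ♟│5
4│· · ♟ · ♝ · · ·│4
3│· · ♘ · · · · ·│3
2│♙ ♙ ♙ ♙ · ♙ ♙ ♙│2
1│♖ · ♗ ♕ · ♖ ♔ ·│1
  ─────────────────
  a b c d e f g h



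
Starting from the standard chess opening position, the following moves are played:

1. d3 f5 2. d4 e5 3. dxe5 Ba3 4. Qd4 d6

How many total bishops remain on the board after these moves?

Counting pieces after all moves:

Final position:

  a b c d e f g h
  ─────────────────
8│♜ ♞ ♝ ♛ ♚ · ♞ ♜│8
7│♟ ♟ ♟ · · · ♟ ♟│7
6│· · · ♟ · · · ·│6
5│· · · · ♙ ♟ · ·│5
4│· · · ♕ · · · ·│4
3│♝ · · · · · · ·│3
2│♙ ♙ ♙ · ♙ ♙ ♙ ♙│2
1│♖ ♘ ♗ · ♔ ♗ ♘ ♖│1
  ─────────────────
  a b c d e f g h


4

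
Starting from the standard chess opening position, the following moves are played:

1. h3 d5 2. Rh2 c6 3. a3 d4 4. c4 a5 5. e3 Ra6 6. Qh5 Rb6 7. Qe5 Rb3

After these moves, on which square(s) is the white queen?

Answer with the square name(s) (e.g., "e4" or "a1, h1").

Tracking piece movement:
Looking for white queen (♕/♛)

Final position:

  a b c d e f g h
  ─────────────────
8│· ♞ ♝ ♛ ♚ ♝ ♞ ♜│8
7│· ♟ · · ♟ ♟ ♟ ♟│7
6│· · ♟ · · · · ·│6
5│♟ · · · ♕ · · ·│5
4│· · ♙ ♟ · · · ·│4
3│♙ ♜ · · ♙ · · ♙│3
2│· ♙ · ♙ · ♙ ♙ ♖│2
1│♖ ♘ ♗ · ♔ ♗ ♘ ·│1
  ─────────────────
  a b c d e f g h


e5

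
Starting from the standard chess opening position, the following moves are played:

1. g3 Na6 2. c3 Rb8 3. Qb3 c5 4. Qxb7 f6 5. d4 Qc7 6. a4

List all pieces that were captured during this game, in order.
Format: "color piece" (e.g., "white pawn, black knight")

Tracking captures:
  Qxb7: captured black pawn

black pawn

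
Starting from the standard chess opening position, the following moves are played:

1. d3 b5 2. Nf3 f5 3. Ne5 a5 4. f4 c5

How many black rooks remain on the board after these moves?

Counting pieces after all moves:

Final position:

  a b c d e f g h
  ─────────────────
8│♜ ♞ ♝ ♛ ♚ ♝ ♞ ♜│8
7│· · · ♟ ♟ · ♟ ♟│7
6│· · · · · · · ·│6
5│♟ ♟ ♟ · ♘ ♟ · ·│5
4│· · · · · ♙ · ·│4
3│· · · ♙ · · · ·│3
2│♙ ♙ ♙ · ♙ · ♙ ♙│2
1│♖ ♘ ♗ ♕ ♔ ♗ · ♖│1
  ─────────────────
  a b c d e f g h


2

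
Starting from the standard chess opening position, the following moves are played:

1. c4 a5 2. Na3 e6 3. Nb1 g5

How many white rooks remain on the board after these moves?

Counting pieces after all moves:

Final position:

  a b c d e f g h
  ─────────────────
8│♜ ♞ ♝ ♛ ♚ ♝ ♞ ♜│8
7│· ♟ ♟ ♟ · ♟ · ♟│7
6│· · · · ♟ · · ·│6
5│♟ · · · · · ♟ ·│5
4│· · ♙ · · · · ·│4
3│· · · · · · · ·│3
2│♙ ♙ · ♙ ♙ ♙ ♙ ♙│2
1│♖ ♘ ♗ ♕ ♔ ♗ ♘ ♖│1
  ─────────────────
  a b c d e f g h


2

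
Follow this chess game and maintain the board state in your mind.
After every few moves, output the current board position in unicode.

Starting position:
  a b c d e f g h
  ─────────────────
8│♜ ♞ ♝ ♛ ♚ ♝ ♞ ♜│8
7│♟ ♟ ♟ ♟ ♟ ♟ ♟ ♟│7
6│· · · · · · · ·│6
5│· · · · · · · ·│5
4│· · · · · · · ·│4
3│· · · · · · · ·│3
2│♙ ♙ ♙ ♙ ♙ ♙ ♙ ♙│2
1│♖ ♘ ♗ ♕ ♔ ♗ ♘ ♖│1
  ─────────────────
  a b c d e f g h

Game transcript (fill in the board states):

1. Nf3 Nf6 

  a b c d e f g h
  ─────────────────
8│♜ ♞ ♝ ♛ ♚ ♝ · ♜│8
7│♟ ♟ ♟ ♟ ♟ ♟ ♟ ♟│7
6│· · · · · ♞ · ·│6
5│· · · · · · · ·│5
4│· · · · · · · ·│4
3│· · · · · ♘ · ·│3
2│♙ ♙ ♙ ♙ ♙ ♙ ♙ ♙│2
1│♖ ♘ ♗ ♕ ♔ ♗ · ♖│1
  ─────────────────
  a b c d e f g h

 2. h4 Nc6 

  a b c d e f g h
  ─────────────────
8│♜ · ♝ ♛ ♚ ♝ · ♜│8
7│♟ ♟ ♟ ♟ ♟ ♟ ♟ ♟│7
6│· · ♞ · · ♞ · ·│6
5│· · · · · · · ·│5
4│· · · · · · · ♙│4
3│· · · · · ♘ · ·│3
2│♙ ♙ ♙ ♙ ♙ ♙ ♙ ·│2
1│♖ ♘ ♗ ♕ ♔ ♗ · ♖│1
  ─────────────────
  a b c d e f g h

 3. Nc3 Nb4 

  a b c d e f g h
  ─────────────────
8│♜ · ♝ ♛ ♚ ♝ · ♜│8
7│♟ ♟ ♟ ♟ ♟ ♟ ♟ ♟│7
6│· · · · · ♞ · ·│6
5│· · · · · · · ·│5
4│· ♞ · · · · · ♙│4
3│· · ♘ · · ♘ · ·│3
2│♙ ♙ ♙ ♙ ♙ ♙ ♙ ·│2
1│♖ · ♗ ♕ ♔ ♗ · ♖│1
  ─────────────────
  a b c d e f g h

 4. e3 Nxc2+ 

  a b c d e f g h
  ─────────────────
8│♜ · ♝ ♛ ♚ ♝ · ♜│8
7│♟ ♟ ♟ ♟ ♟ ♟ ♟ ♟│7
6│· · · · · ♞ · ·│6
5│· · · · · · · ·│5
4│· · · · · · · ♙│4
3│· · ♘ · ♙ ♘ · ·│3
2│♙ ♙ ♞ ♙ · ♙ ♙ ·│2
1│♖ · ♗ ♕ ♔ ♗ · ♖│1
  ─────────────────
  a b c d e f g h

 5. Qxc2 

  a b c d e f g h
  ─────────────────
8│♜ · ♝ ♛ ♚ ♝ · ♜│8
7│♟ ♟ ♟ ♟ ♟ ♟ ♟ ♟│7
6│· · · · · ♞ · ·│6
5│· · · · · · · ·│5
4│· · · · · · · ♙│4
3│· · ♘ · ♙ ♘ · ·│3
2│♙ ♙ ♕ ♙ · ♙ ♙ ·│2
1│♖ · ♗ · ♔ ♗ · ♖│1
  ─────────────────
  a b c d e f g h
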